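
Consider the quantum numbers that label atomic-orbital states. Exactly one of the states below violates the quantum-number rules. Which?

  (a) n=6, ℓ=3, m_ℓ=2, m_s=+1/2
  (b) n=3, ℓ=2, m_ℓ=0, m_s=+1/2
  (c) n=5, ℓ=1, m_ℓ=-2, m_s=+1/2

(c) has |m_ℓ| = 2 > ℓ = 1, violating −ℓ ≤ m_ℓ ≤ ℓ.
The remaining sets (a), (b) satisfy all four rules.

(c)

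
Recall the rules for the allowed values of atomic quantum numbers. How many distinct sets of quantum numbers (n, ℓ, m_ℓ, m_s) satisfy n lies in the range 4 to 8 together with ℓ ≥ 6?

82

Treat each shell separately and count matching orbitals:
n=7 → 13; n=8 → 28.
Orbitals: 13 + 28 = 41. Including both spin states (m_s = ±1/2) gives 2 × 41 = 82 states.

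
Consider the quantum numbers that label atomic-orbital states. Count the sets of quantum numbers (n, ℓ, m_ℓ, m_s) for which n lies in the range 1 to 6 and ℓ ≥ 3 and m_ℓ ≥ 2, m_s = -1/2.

Per-shell orbital counts meeting the constraint:
n=4 → 2; n=5 → 5; n=6 → 9.
Orbitals: 2 + 5 + 9 = 16. With m_s fixed to -1/2 there is one state per orbital, so 16 states.

16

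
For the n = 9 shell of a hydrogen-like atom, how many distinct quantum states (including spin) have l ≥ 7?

64

The (l, ml) pairs meeting l ≥ 7 give: l=7 → 15; l=8 → 17.
Orbitals: 15 + 17 = 32. Each orbital carries two spin states, so 32 × 2 = 64 states.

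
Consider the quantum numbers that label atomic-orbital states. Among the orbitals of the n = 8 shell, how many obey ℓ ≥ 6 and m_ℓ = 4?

For n = 8, ℓ ranges over 0 … 7.
The (ℓ, m_ℓ) pairs meeting ℓ ≥ 6 and m_ℓ = 4 give: ℓ=6 → 1; ℓ=7 → 1.
Total orbitals: 1 + 1 = 2.

2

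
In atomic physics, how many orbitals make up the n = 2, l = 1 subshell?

3

A subshell has 2l+1 orbitals; with l = 1, that's 3.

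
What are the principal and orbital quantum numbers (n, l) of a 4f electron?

The leading integer gives n = 4; the letter 'f' means l = 3.

n = 4, l = 3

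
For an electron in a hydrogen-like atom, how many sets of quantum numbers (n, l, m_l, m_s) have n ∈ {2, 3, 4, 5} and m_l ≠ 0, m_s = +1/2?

Treat each shell separately and count matching orbitals:
n=2 → 2; n=3 → 6; n=4 → 12; n=5 → 20.
Orbitals: 2 + 6 + 12 + 20 = 40. With m_s fixed to +1/2 there is one state per orbital, so 40 states.

40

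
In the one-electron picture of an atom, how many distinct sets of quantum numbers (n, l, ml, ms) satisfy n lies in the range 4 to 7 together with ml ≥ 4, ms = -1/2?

10

Go shell by shell, enumerating (l, ml) with ml ≥ 4:
n=5 → 1; n=6 → 3; n=7 → 6.
Orbitals: 1 + 3 + 6 = 10. With ms fixed to -1/2 there is one state per orbital, so 10 states.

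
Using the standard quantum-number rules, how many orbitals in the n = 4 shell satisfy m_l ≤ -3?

1

The (l, m_l) pairs meeting m_l ≤ -3 give: l=3 → 1.
Total orbitals: 1.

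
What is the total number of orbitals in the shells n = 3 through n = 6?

Shell n has n² orbitals: 3²=9 + 4²=16 + 5²=25 + 6²=36 = 86 orbitals.

86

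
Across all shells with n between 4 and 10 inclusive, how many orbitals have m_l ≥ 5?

35

For each n in the range, tally the orbitals obeying m_l ≥ 5:
n=6 → 1; n=7 → 3; n=8 → 6; n=9 → 10; n=10 → 15.
Total orbitals: 1 + 3 + 6 + 10 + 15 = 35.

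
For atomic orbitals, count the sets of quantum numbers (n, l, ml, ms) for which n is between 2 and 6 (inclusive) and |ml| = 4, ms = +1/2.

Treat each shell separately and count matching orbitals:
n=5 → 2; n=6 → 4.
Orbitals: 2 + 4 = 6. With ms fixed to +1/2 there is one state per orbital, so 6 states.

6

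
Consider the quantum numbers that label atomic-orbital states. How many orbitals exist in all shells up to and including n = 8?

204

Total orbitals = 1² + 2² + 3² + 4² + 5² + 6² + 7² + 8² = 204.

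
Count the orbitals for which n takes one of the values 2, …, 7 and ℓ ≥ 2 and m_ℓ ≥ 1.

50

Count contributing orbitals for each principal shell:
n=3 → 2; n=4 → 5; n=5 → 9; n=6 → 14; n=7 → 20.
Total orbitals: 2 + 5 + 9 + 14 + 20 = 50.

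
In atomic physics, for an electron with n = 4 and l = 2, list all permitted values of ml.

-2, -1, 0, 1, 2

ml takes every integer from −l to +l. With l = 2 that gives the 5 values -2, -1, 0, 1, 2.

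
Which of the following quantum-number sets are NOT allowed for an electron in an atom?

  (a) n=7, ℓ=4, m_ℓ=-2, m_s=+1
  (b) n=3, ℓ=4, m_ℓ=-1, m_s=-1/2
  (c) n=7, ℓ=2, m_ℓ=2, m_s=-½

(a) has m_s = +1, but an electron's spin must be ±1/2.
(b) has ℓ = 4 ≥ n = 3, violating 0 ≤ ℓ ≤ n−1.
The remaining set (c) satisfies all four rules.

(a) and (b)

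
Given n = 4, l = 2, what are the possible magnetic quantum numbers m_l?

m_l takes every integer from −l to +l. With l = 2 that gives the 5 values -2, -1, 0, 1, 2.

-2, -1, 0, 1, 2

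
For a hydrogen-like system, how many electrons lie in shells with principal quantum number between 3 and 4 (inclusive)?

50

Shell n has n² orbitals: 3²=9 + 4²=16 = 25 orbitals.
Two spin states per orbital: 2 × 25 = 50 electrons.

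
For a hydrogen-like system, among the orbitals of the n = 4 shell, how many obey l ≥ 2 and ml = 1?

2

For n = 4, l ranges over 0 … 3.
Per l-value: l=2 → 1; l=3 → 1.
Total orbitals: 1 + 1 = 2.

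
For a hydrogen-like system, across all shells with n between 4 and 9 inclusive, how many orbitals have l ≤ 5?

Work shell by shell — for each n, count the (l, ml) pairs that satisfy l ≤ 5:
n=4 → 16; n=5 → 25; n=6 → 36; n=7 → 36; n=8 → 36; n=9 → 36.
Total orbitals: 16 + 25 + 36 + 36 + 36 + 36 = 185.

185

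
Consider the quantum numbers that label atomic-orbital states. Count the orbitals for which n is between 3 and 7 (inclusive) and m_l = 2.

Count contributing orbitals for each principal shell:
n=3 → 1; n=4 → 2; n=5 → 3; n=6 → 4; n=7 → 5.
Total orbitals: 1 + 2 + 3 + 4 + 5 = 15.

15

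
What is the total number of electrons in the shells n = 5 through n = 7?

220

Shell n has n² orbitals: 5²=25 + 6²=36 + 7²=49 = 110 orbitals.
Two spin states per orbital: 2 × 110 = 220 electrons.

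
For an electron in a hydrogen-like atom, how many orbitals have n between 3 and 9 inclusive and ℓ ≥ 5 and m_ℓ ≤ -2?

50

Go shell by shell, enumerating (ℓ, m_ℓ) with ℓ ≥ 5 and m_ℓ ≤ -2:
n=6 → 4; n=7 → 9; n=8 → 15; n=9 → 22.
Total orbitals: 4 + 9 + 15 + 22 = 50.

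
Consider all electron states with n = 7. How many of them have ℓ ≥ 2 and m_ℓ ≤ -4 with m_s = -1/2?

6

With n = 7 the allowed ℓ are 0, 1, …, 6.
Orbitals with ℓ ≥ 2 and m_ℓ ≤ -4, by ℓ: ℓ=4 → 1; ℓ=5 → 2; ℓ=6 → 3.
Orbitals: 1 + 2 + 3 = 6. With m_s fixed to a single value there is one state per orbital, giving 6 states.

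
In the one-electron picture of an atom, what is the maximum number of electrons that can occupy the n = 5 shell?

50

A shell holds 2n² electrons: 2 × 5² = 2 × 25 = 50.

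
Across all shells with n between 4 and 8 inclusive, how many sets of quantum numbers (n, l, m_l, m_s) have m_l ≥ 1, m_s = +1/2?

Per-shell orbital counts meeting the constraint:
n=4 → 6; n=5 → 10; n=6 → 15; n=7 → 21; n=8 → 28.
Orbitals: 6 + 10 + 15 + 21 + 28 = 80. With m_s fixed to +1/2 there is one state per orbital, so 80 states.

80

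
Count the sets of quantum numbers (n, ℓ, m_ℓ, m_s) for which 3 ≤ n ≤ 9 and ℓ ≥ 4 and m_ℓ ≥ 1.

160

For each n in the range, tally the orbitals obeying ℓ ≥ 4 and m_ℓ ≥ 1:
n=5 → 4; n=6 → 9; n=7 → 15; n=8 → 22; n=9 → 30.
Orbitals: 4 + 9 + 15 + 22 + 30 = 80. Including both spin states (m_s = ±1/2) gives 2 × 80 = 160 states.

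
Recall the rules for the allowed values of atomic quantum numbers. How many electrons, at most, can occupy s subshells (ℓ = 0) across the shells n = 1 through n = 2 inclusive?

4

An s subshell (ℓ = 0) exists for every n ≥ 1, so shells n = 1, 2 each contribute one — 2 subshells.
Since each s subshell holds 2(2·0+1) = 2 electrons, the total is 2 × 2 = 4.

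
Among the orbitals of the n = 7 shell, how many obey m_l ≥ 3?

10

The n = 7 shell has l = 0 through 6; check each.
Per l-value: l=3 → 1; l=4 → 2; l=5 → 3; l=6 → 4.
Total orbitals: 1 + 2 + 3 + 4 = 10.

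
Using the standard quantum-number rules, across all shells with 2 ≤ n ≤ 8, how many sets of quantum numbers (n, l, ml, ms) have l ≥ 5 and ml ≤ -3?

44

Treat each shell separately and count matching orbitals:
n=6 → 3; n=7 → 7; n=8 → 12.
Orbitals: 3 + 7 + 12 = 22. Including both spin states (ms = ±1/2) gives 2 × 22 = 44 states.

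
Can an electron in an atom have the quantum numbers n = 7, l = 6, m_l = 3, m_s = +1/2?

n = 7 is a positive integer. l = 6 satisfies 0 ≤ l ≤ n−1 = 6. m_l = 3 lies in the range −l … +l (here −6 … 6). m_s = +1/2 is one of ±1/2.
All four constraints are satisfied.

Yes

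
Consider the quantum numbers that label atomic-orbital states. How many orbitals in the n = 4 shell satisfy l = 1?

Per l-value: l=1 → 3.
Total orbitals: 3.

3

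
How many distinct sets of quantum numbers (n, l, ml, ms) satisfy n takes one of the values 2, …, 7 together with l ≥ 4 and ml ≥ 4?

Count contributing orbitals for each principal shell:
n=5 → 1; n=6 → 3; n=7 → 6.
Orbitals: 1 + 3 + 6 = 10. Including both spin states (ms = ±1/2) gives 2 × 10 = 20 states.

20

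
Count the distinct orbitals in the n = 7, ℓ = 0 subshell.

A subshell has 2ℓ+1 orbitals; with ℓ = 0, that's 1.

1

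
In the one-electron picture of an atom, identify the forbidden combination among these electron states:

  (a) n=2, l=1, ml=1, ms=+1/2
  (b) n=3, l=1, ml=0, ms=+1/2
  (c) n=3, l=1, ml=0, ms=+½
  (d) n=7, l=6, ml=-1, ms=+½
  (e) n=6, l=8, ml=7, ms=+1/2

(e)

(e) has l = 8 ≥ n = 6, violating 0 ≤ l ≤ n−1.
The remaining sets (a), (b), (c), (d) satisfy all four rules.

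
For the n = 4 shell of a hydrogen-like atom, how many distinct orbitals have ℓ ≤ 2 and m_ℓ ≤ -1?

Go through ℓ = 0, …, 3 (the values permitted for n = 4).
Orbitals with ℓ ≤ 2 and m_ℓ ≤ -1, by ℓ: ℓ=1 → 1; ℓ=2 → 2.
Total orbitals: 1 + 2 = 3.

3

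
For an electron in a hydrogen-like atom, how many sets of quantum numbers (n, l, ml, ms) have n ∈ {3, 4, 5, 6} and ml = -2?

Per-shell orbital counts meeting the constraint:
n=3 → 1; n=4 → 2; n=5 → 3; n=6 → 4.
Orbitals: 1 + 2 + 3 + 4 = 10. Including both spin states (ms = ±1/2) gives 2 × 10 = 20 states.

20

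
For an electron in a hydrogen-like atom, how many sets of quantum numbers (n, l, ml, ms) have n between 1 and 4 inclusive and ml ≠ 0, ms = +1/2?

Count contributing orbitals for each principal shell:
n=2 → 2; n=3 → 6; n=4 → 12.
Orbitals: 2 + 6 + 12 = 20. With ms fixed to +1/2 there is one state per orbital, so 20 states.

20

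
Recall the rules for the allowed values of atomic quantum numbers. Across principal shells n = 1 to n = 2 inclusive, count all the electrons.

Shell n has n² orbitals: 1²=1 + 2²=4 = 5 orbitals.
Two spin states per orbital: 2 × 5 = 10 electrons.

10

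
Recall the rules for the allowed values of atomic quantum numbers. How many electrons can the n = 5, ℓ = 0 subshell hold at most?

2

A subshell with ℓ = 0 has 2ℓ+1 = 1 orbital, each holding 2 electrons (spin ±1/2), so 1 × 2 = 2.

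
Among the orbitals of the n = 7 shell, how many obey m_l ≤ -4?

With n = 7 the allowed l are 0, 1, …, 6.
Orbitals with m_l ≤ -4, by l: l=4 → 1; l=5 → 2; l=6 → 3.
Total orbitals: 1 + 2 + 3 = 6.

6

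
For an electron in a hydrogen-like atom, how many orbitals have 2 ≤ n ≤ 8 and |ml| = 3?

Per-shell orbital counts meeting the constraint:
n=4 → 2; n=5 → 4; n=6 → 6; n=7 → 8; n=8 → 10.
Total orbitals: 2 + 4 + 6 + 8 + 10 = 30.

30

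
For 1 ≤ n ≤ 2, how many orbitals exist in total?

Total orbitals = 1² + 2² = 5.

5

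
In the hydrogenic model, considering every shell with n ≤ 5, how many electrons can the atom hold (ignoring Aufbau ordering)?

110

Total orbitals = 1² + 2² + 3² + 4² + 5² = 55. Doubling for spin gives 110 electrons.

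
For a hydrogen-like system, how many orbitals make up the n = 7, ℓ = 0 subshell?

A subshell has 2ℓ+1 orbitals; with ℓ = 0, that's 1.

1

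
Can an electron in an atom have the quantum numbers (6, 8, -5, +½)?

The orbital quantum number must satisfy 0 ≤ ℓ ≤ n−1. With n = 6 the allowed ℓ values are 0, 1, 2, 3, 4, 5, so ℓ = 8 is out of range.

No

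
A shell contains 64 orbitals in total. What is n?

n = 8

n² = 64 ⇒ n = 8.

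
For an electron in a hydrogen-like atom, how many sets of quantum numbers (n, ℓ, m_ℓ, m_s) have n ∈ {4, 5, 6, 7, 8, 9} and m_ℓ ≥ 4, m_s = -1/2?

Go shell by shell, enumerating (ℓ, m_ℓ) with m_ℓ ≥ 4:
n=5 → 1; n=6 → 3; n=7 → 6; n=8 → 10; n=9 → 15.
Orbitals: 1 + 3 + 6 + 10 + 15 = 35. With m_s fixed to -1/2 there is one state per orbital, so 35 states.

35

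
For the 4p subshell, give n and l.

n = 4, l = 1

The leading integer gives n = 4; the letter 'p' means l = 1.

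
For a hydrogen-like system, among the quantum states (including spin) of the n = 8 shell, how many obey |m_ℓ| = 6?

Go through ℓ = 0, …, 7 (the values permitted for n = 8).
Orbitals with |m_ℓ| = 6, by ℓ: ℓ=6 → 2; ℓ=7 → 2.
Orbitals: 2 + 2 = 4. Each orbital carries two spin states, so 4 × 2 = 8 states.

8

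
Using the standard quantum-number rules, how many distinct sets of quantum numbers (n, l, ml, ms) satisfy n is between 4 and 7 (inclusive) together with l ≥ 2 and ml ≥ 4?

20

For each n in the range, tally the orbitals obeying l ≥ 2 and ml ≥ 4:
n=5 → 1; n=6 → 3; n=7 → 6.
Orbitals: 1 + 3 + 6 = 10. Including both spin states (ms = ±1/2) gives 2 × 10 = 20 states.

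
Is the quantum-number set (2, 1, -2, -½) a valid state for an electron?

Invalid

The magnetic quantum number must satisfy −ℓ ≤ m_ℓ ≤ ℓ. With ℓ = 1, m_ℓ can only be -1, 0, 1, so m_ℓ = -2 is forbidden.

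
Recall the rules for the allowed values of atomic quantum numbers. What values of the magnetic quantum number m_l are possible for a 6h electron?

The 6h subshell has l = 5, and m_l takes every integer from −l to +l. With l = 5 that gives the 11 values -5, -4, -3, -2, -1, 0, 1, 2, 3, 4, 5.

-5, -4, -3, -2, -1, 0, 1, 2, 3, 4, 5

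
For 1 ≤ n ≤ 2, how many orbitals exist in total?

Total orbitals = 1² + 2² = 5.

5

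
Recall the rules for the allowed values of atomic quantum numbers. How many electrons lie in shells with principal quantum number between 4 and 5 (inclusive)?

Shell n has n² orbitals: 4²=16 + 5²=25 = 41 orbitals.
Two spin states per orbital: 2 × 41 = 82 electrons.

82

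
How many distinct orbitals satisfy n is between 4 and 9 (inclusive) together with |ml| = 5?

For each n in the range, tally the orbitals obeying |ml| = 5:
n=6 → 2; n=7 → 4; n=8 → 6; n=9 → 8.
Total orbitals: 2 + 4 + 6 + 8 = 20.

20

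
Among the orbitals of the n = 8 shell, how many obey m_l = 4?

The (l, m_l) pairs meeting m_l = 4 give: l=4 → 1; l=5 → 1; l=6 → 1; l=7 → 1.
Total orbitals: 1 + 1 + 1 + 1 = 4.

4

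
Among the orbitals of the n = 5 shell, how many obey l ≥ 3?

16

The n = 5 shell has l = 0 through 4; check each.
Orbitals with l ≥ 3, by l: l=3 → 7; l=4 → 9.
Total orbitals: 7 + 9 = 16.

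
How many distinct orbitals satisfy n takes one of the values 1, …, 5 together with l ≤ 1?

17

For each n in the range, tally the orbitals obeying l ≤ 1:
n=1 → 1; n=2 → 4; n=3 → 4; n=4 → 4; n=5 → 4.
Total orbitals: 1 + 4 + 4 + 4 + 4 = 17.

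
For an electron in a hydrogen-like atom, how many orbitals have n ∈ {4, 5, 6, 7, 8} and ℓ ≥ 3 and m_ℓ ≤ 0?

80

Treat each shell separately and count matching orbitals:
n=4 → 4; n=5 → 9; n=6 → 15; n=7 → 22; n=8 → 30.
Total orbitals: 4 + 9 + 15 + 22 + 30 = 80.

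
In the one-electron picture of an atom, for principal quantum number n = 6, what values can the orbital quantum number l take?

l is an integer with 0 ≤ l ≤ n−1, so for n = 6: l = 0, 1, 2, 3, 4, 5.

0, 1, 2, 3, 4, 5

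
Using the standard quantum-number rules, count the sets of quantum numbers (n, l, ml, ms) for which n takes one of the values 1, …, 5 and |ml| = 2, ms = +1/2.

12

For each n in the range, tally the orbitals obeying |ml| = 2:
n=3 → 2; n=4 → 4; n=5 → 6.
Orbitals: 2 + 4 + 6 = 12. With ms fixed to +1/2 there is one state per orbital, so 12 states.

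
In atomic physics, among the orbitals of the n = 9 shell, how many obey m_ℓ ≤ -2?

28

The (ℓ, m_ℓ) pairs meeting m_ℓ ≤ -2 give: ℓ=2 → 1; ℓ=3 → 2; ℓ=4 → 3; ℓ=5 → 4; ℓ=6 → 5; ℓ=7 → 6; ℓ=8 → 7.
Total orbitals: 1 + 2 + 3 + 4 + 5 + 6 + 7 = 28.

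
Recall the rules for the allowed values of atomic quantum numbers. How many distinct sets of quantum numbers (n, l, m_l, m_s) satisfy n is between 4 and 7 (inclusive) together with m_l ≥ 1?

Go shell by shell, enumerating (l, m_l) with m_l ≥ 1:
n=4 → 6; n=5 → 10; n=6 → 15; n=7 → 21.
Orbitals: 6 + 10 + 15 + 21 = 52. Including both spin states (m_s = ±1/2) gives 2 × 52 = 104 states.

104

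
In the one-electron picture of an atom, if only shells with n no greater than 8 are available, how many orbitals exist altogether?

Total orbitals = 1² + 2² + 3² + 4² + 5² + 6² + 7² + 8² = 204.

204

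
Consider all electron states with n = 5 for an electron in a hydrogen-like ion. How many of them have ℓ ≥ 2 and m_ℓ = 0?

6

For n = 5, ℓ ranges over 0 … 4.
The (ℓ, m_ℓ) pairs meeting ℓ ≥ 2 and m_ℓ = 0 give: ℓ=2 → 1; ℓ=3 → 1; ℓ=4 → 1.
Orbitals: 1 + 1 + 1 = 3. Each orbital carries two spin states, so 3 × 2 = 6 states.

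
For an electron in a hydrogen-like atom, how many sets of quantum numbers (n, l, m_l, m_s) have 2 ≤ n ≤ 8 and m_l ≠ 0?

Treat each shell separately and count matching orbitals:
n=2 → 2; n=3 → 6; n=4 → 12; n=5 → 20; n=6 → 30; n=7 → 42; n=8 → 56.
Orbitals: 2 + 6 + 12 + 20 + 30 + 42 + 56 = 168. Including both spin states (m_s = ±1/2) gives 2 × 168 = 336 states.

336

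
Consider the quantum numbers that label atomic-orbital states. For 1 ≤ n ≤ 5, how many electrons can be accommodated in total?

110

Total orbitals = 1² + 2² + 3² + 4² + 5² = 55. Doubling for spin gives 110 electrons.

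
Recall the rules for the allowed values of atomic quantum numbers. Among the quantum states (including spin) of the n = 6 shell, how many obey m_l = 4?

Orbitals with m_l = 4, by l: l=4 → 1; l=5 → 1.
Orbitals: 1 + 1 = 2. Each orbital carries two spin states, so 2 × 2 = 4 states.

4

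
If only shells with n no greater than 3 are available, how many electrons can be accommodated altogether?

28

Total orbitals = 1² + 2² + 3² = 14. Doubling for spin gives 28 electrons.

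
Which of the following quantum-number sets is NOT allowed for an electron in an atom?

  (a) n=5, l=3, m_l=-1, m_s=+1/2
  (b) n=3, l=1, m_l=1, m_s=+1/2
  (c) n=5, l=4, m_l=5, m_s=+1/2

(c) has |m_l| = 5 > l = 4, violating −l ≤ m_l ≤ l.
The remaining sets (a), (b) satisfy all four rules.

(c)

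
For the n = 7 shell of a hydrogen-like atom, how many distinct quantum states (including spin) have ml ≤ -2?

30

Orbitals with ml ≤ -2, by l: l=2 → 1; l=3 → 2; l=4 → 3; l=5 → 4; l=6 → 5.
Orbitals: 1 + 2 + 3 + 4 + 5 = 15. Each orbital carries two spin states, so 15 × 2 = 30 states.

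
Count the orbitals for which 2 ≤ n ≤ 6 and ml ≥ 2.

20

Count contributing orbitals for each principal shell:
n=3 → 1; n=4 → 3; n=5 → 6; n=6 → 10.
Total orbitals: 1 + 3 + 6 + 10 = 20.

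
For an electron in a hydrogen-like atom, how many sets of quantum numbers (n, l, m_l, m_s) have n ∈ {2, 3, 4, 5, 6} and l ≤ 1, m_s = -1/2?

20

Count contributing orbitals for each principal shell:
n=2 → 4; n=3 → 4; n=4 → 4; n=5 → 4; n=6 → 4.
Orbitals: 4 + 4 + 4 + 4 + 4 = 20. With m_s fixed to -1/2 there is one state per orbital, so 20 states.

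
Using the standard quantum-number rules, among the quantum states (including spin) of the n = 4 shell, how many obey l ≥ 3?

14

Contributions: l=3 → 7.
Orbitals: 7. Each orbital carries two spin states, so 7 × 2 = 14 states.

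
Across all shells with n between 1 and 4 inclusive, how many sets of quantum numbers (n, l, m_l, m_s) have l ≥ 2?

Treat each shell separately and count matching orbitals:
n=3 → 5; n=4 → 12.
Orbitals: 5 + 12 = 17. Including both spin states (m_s = ±1/2) gives 2 × 17 = 34 states.

34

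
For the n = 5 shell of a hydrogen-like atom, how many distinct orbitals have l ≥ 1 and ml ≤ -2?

The n = 5 shell has l = 0 through 4; check each.
Orbitals with l ≥ 1 and ml ≤ -2, by l: l=2 → 1; l=3 → 2; l=4 → 3.
Total orbitals: 1 + 2 + 3 = 6.

6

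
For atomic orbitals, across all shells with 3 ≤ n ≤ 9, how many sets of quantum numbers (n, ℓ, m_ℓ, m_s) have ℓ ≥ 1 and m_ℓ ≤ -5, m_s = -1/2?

Count contributing orbitals for each principal shell:
n=6 → 1; n=7 → 3; n=8 → 6; n=9 → 10.
Orbitals: 1 + 3 + 6 + 10 = 20. With m_s fixed to -1/2 there is one state per orbital, so 20 states.

20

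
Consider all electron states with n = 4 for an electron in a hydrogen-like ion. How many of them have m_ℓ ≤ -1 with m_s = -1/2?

6

The n = 4 shell has ℓ = 0 through 3; check each.
Orbitals with m_ℓ ≤ -1, by ℓ: ℓ=1 → 1; ℓ=2 → 2; ℓ=3 → 3.
Orbitals: 1 + 2 + 3 = 6. With m_s fixed to a single value there is one state per orbital, giving 6 states.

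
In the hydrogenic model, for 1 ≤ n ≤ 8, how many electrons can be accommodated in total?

Total orbitals = 1² + 2² + 3² + 4² + 5² + 6² + 7² + 8² = 204. Doubling for spin gives 408 electrons.

408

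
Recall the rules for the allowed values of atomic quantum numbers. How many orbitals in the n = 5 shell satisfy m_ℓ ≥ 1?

Go through ℓ = 0, …, 4 (the values permitted for n = 5).
The (ℓ, m_ℓ) pairs meeting m_ℓ ≥ 1 give: ℓ=1 → 1; ℓ=2 → 2; ℓ=3 → 3; ℓ=4 → 4.
Total orbitals: 1 + 2 + 3 + 4 = 10.

10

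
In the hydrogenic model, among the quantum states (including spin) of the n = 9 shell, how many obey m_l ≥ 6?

With n = 9 the allowed l are 0, 1, …, 8.
Contributions: l=6 → 1; l=7 → 2; l=8 → 3.
Orbitals: 1 + 2 + 3 = 6. Each orbital carries two spin states, so 6 × 2 = 12 states.

12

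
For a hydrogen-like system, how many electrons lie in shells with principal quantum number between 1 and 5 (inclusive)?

Shell n has n² orbitals: 1²=1 + 2²=4 + 3²=9 + 4²=16 + 5²=25 = 55 orbitals.
Two spin states per orbital: 2 × 55 = 110 electrons.

110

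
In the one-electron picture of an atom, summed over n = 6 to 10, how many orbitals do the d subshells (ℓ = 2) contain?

25

A d subshell (ℓ = 2) exists for every n ≥ 3, so shells n = 6, 7, 8, 9, 10 each contribute one — 5 subshells.
Since each d subshell has 2·2+1 = 5 orbitals, the total is 5 × 5 = 25.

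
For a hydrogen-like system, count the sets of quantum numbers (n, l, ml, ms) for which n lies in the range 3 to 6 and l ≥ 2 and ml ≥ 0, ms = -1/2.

40

Work shell by shell — for each n, count the (l, ml) pairs that satisfy l ≥ 2 and ml ≥ 0:
n=3 → 3; n=4 → 7; n=5 → 12; n=6 → 18.
Orbitals: 3 + 7 + 12 + 18 = 40. With ms fixed to -1/2 there is one state per orbital, so 40 states.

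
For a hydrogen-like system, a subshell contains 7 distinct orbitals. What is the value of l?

2l+1 = 7 gives l = 3.

l = 3 (f)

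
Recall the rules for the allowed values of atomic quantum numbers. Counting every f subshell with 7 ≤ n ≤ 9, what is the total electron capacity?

An f subshell (ℓ = 3) exists for every n ≥ 4, so shells n = 7, 8, 9 each contribute one — 3 subshells.
Since each f subshell holds 2(2·3+1) = 14 electrons, the total is 3 × 14 = 42.

42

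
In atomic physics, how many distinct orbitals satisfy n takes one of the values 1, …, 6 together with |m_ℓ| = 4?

6

For each n in the range, tally the orbitals obeying |m_ℓ| = 4:
n=5 → 2; n=6 → 4.
Total orbitals: 2 + 4 = 6.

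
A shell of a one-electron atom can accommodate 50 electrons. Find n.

n = 5

2n² = 50 ⇒ n² = 25 ⇒ n = 5.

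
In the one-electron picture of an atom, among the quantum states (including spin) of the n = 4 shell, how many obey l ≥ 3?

Go through l = 0, …, 3 (the values permitted for n = 4).
The (l, ml) pairs meeting l ≥ 3 give: l=3 → 7.
Orbitals: 7. Each orbital carries two spin states, so 7 × 2 = 14 states.

14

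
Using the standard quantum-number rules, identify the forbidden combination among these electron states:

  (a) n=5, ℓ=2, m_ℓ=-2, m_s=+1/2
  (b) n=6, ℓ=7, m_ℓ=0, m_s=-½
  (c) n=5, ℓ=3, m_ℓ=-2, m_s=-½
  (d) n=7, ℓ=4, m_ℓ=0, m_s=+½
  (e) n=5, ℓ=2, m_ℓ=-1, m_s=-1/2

(b) has ℓ = 7 ≥ n = 6, violating 0 ≤ ℓ ≤ n−1.
The remaining sets (a), (c), (d), (e) satisfy all four rules.

(b)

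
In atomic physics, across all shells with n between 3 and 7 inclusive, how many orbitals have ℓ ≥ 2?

115

Treat each shell separately and count matching orbitals:
n=3 → 5; n=4 → 12; n=5 → 21; n=6 → 32; n=7 → 45.
Total orbitals: 5 + 12 + 21 + 32 + 45 = 115.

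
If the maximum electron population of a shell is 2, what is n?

n = 1

2n² = 2 ⇒ n² = 1 ⇒ n = 1.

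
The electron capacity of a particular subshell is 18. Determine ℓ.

ℓ = 4

2(2ℓ+1) = 18 ⇒ 2ℓ+1 = 9 ⇒ ℓ = 4.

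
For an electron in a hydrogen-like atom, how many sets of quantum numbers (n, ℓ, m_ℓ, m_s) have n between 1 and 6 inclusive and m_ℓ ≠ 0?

140

Treat each shell separately and count matching orbitals:
n=2 → 2; n=3 → 6; n=4 → 12; n=5 → 20; n=6 → 30.
Orbitals: 2 + 6 + 12 + 20 + 30 = 70. Including both spin states (m_s = ±1/2) gives 2 × 70 = 140 states.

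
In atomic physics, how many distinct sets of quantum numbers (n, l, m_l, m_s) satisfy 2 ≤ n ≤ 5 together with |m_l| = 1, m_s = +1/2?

20

Treat each shell separately and count matching orbitals:
n=2 → 2; n=3 → 4; n=4 → 6; n=5 → 8.
Orbitals: 2 + 4 + 6 + 8 = 20. With m_s fixed to +1/2 there is one state per orbital, so 20 states.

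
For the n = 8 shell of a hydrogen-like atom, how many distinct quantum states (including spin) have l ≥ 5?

Go through l = 0, …, 7 (the values permitted for n = 8).
Orbitals with l ≥ 5, by l: l=5 → 11; l=6 → 13; l=7 → 15.
Orbitals: 11 + 13 + 15 = 39. Each orbital carries two spin states, so 39 × 2 = 78 states.

78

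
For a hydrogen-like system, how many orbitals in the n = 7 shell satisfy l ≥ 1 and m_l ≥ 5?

Go through l = 0, …, 6 (the values permitted for n = 7).
The (l, m_l) pairs meeting l ≥ 1 and m_l ≥ 5 give: l=5 → 1; l=6 → 2.
Total orbitals: 1 + 2 = 3.

3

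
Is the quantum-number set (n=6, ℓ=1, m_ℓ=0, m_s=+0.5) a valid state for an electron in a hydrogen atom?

n = 6 is a positive integer. ℓ = 1 satisfies 0 ≤ ℓ ≤ n−1 = 5. m_ℓ = 0 lies in the range −ℓ … +ℓ (here −1 … 1). m_s = +1/2 is one of ±1/2.
All four constraints are satisfied.

Valid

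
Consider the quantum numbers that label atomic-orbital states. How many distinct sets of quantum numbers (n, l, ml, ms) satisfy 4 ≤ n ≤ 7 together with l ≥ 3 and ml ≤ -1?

For each n in the range, tally the orbitals obeying l ≥ 3 and ml ≤ -1:
n=4 → 3; n=5 → 7; n=6 → 12; n=7 → 18.
Orbitals: 3 + 7 + 12 + 18 = 40. Including both spin states (ms = ±1/2) gives 2 × 40 = 80 states.

80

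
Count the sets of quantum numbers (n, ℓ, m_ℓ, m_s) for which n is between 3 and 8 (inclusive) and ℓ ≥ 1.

386

Per-shell orbital counts meeting the constraint:
n=3 → 8; n=4 → 15; n=5 → 24; n=6 → 35; n=7 → 48; n=8 → 63.
Orbitals: 8 + 15 + 24 + 35 + 48 + 63 = 193. Including both spin states (m_s = ±1/2) gives 2 × 193 = 386 states.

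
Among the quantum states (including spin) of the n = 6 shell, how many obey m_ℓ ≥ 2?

Go through ℓ = 0, …, 5 (the values permitted for n = 6).
The (ℓ, m_ℓ) pairs meeting m_ℓ ≥ 2 give: ℓ=2 → 1; ℓ=3 → 2; ℓ=4 → 3; ℓ=5 → 4.
Orbitals: 1 + 2 + 3 + 4 = 10. Each orbital carries two spin states, so 10 × 2 = 20 states.

20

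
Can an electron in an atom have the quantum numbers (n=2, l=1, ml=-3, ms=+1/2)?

The magnetic quantum number must satisfy −l ≤ ml ≤ l. With l = 1, ml can only be -1, 0, 1, so ml = -3 is forbidden.

No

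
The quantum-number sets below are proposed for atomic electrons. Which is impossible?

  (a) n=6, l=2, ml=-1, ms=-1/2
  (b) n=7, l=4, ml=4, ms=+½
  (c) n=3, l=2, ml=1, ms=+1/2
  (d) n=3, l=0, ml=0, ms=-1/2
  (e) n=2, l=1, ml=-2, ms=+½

(e)

(e) has |ml| = 2 > l = 1, violating −l ≤ ml ≤ l.
The remaining sets (a), (b), (c), (d) satisfy all four rules.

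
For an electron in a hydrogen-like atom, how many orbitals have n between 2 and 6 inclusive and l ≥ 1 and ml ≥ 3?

Count contributing orbitals for each principal shell:
n=4 → 1; n=5 → 3; n=6 → 6.
Total orbitals: 1 + 3 + 6 = 10.

10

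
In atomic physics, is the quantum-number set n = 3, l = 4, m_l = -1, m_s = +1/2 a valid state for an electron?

The orbital quantum number must satisfy 0 ≤ l ≤ n−1. With n = 3 the allowed l values are 0, 1, 2, so l = 4 is out of range.

No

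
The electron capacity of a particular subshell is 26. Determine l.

2(2l+1) = 26 ⇒ 2l+1 = 13 ⇒ l = 6.

l = 6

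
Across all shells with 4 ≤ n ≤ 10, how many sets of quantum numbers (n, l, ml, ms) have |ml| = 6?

Per-shell orbital counts meeting the constraint:
n=7 → 2; n=8 → 4; n=9 → 6; n=10 → 8.
Orbitals: 2 + 4 + 6 + 8 = 20. Including both spin states (ms = ±1/2) gives 2 × 20 = 40 states.

40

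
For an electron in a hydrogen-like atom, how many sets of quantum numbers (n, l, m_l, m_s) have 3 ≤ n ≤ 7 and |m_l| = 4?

For each n in the range, tally the orbitals obeying |m_l| = 4:
n=5 → 2; n=6 → 4; n=7 → 6.
Orbitals: 2 + 4 + 6 = 12. Including both spin states (m_s = ±1/2) gives 2 × 12 = 24 states.

24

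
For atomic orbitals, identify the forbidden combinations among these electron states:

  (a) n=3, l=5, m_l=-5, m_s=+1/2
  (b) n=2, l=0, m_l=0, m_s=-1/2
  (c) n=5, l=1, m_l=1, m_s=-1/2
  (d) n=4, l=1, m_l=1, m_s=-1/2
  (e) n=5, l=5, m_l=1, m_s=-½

(a) has l = 5 ≥ n = 3, violating 0 ≤ l ≤ n−1.
(e) has l = 5 ≥ n = 5, violating 0 ≤ l ≤ n−1.
The remaining sets (b), (c), (d) satisfy all four rules.

(a) and (e)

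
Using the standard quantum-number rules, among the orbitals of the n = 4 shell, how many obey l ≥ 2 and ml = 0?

2

The n = 4 shell has l = 0 through 3; check each.
Contributions: l=2 → 1; l=3 → 1.
Total orbitals: 1 + 1 = 2.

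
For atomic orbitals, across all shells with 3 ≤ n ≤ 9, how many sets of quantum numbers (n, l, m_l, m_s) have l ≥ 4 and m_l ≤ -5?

Treat each shell separately and count matching orbitals:
n=6 → 1; n=7 → 3; n=8 → 6; n=9 → 10.
Orbitals: 1 + 3 + 6 + 10 = 20. Including both spin states (m_s = ±1/2) gives 2 × 20 = 40 states.

40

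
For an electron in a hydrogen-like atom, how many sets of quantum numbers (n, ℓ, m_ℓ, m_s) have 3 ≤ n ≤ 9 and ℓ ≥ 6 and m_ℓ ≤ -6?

Per-shell orbital counts meeting the constraint:
n=7 → 1; n=8 → 3; n=9 → 6.
Orbitals: 1 + 3 + 6 = 10. Including both spin states (m_s = ±1/2) gives 2 × 10 = 20 states.

20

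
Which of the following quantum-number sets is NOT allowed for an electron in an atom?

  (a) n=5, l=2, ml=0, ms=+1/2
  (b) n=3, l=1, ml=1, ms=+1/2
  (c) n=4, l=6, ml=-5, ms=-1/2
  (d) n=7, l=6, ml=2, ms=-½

(c) has l = 6 ≥ n = 4, violating 0 ≤ l ≤ n−1.
The remaining sets (a), (b), (d) satisfy all four rules.

(c)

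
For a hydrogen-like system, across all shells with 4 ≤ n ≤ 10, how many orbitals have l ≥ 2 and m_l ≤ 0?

189

Per-shell orbital counts meeting the constraint:
n=4 → 7; n=5 → 12; n=6 → 18; n=7 → 25; n=8 → 33; n=9 → 42; n=10 → 52.
Total orbitals: 7 + 12 + 18 + 25 + 33 + 42 + 52 = 189.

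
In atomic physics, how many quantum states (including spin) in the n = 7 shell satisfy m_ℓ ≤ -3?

20

Go through ℓ = 0, …, 6 (the values permitted for n = 7).
Contributions: ℓ=3 → 1; ℓ=4 → 2; ℓ=5 → 3; ℓ=6 → 4.
Orbitals: 1 + 2 + 3 + 4 = 10. Each orbital carries two spin states, so 10 × 2 = 20 states.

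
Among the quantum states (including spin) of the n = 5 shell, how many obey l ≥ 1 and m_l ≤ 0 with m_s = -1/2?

14

For n = 5, l ranges over 0 … 4.
The (l, m_l) pairs meeting l ≥ 1 and m_l ≤ 0 give: l=1 → 2; l=2 → 3; l=3 → 4; l=4 → 5.
Orbitals: 2 + 3 + 4 + 5 = 14. With m_s fixed to a single value there is one state per orbital, giving 14 states.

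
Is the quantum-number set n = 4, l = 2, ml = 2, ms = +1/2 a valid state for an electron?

Valid

n = 4 is a positive integer. l = 2 satisfies 0 ≤ l ≤ n−1 = 3. ml = 2 lies in the range −l … +l (here −2 … 2). ms = +1/2 is one of ±1/2.
All four constraints are satisfied.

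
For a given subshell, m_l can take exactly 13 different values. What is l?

l = 6

m_l ranges over 2l+1 integers, so 2l+1 = 13 ⇒ l = 6.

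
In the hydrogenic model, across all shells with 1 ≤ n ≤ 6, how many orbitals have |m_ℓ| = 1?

For each n in the range, tally the orbitals obeying |m_ℓ| = 1:
n=2 → 2; n=3 → 4; n=4 → 6; n=5 → 8; n=6 → 10.
Total orbitals: 2 + 4 + 6 + 8 + 10 = 30.

30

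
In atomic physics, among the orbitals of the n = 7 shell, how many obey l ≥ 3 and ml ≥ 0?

22

For n = 7, l ranges over 0 … 6.
Contributions: l=3 → 4; l=4 → 5; l=5 → 6; l=6 → 7.
Total orbitals: 4 + 5 + 6 + 7 = 22.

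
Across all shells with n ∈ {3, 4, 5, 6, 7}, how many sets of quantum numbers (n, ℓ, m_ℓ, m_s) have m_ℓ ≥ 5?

Per-shell orbital counts meeting the constraint:
n=6 → 1; n=7 → 3.
Orbitals: 1 + 3 = 4. Including both spin states (m_s = ±1/2) gives 2 × 4 = 8 states.

8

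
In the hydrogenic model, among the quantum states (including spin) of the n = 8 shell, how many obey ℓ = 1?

The n = 8 shell has ℓ = 0 through 7; check each.
Orbitals with ℓ = 1, by ℓ: ℓ=1 → 3.
Orbitals: 3. Each orbital carries two spin states, so 3 × 2 = 6 states.

6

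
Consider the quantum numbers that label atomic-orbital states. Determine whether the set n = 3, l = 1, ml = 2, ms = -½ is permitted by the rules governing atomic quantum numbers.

The magnetic quantum number must satisfy −l ≤ ml ≤ l. With l = 1, ml can only be -1, 0, 1, so ml = 2 is forbidden.

Not allowed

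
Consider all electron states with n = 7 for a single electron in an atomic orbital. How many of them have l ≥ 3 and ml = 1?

8

With n = 7 the allowed l are 0, 1, …, 6.
Per l-value: l=3 → 1; l=4 → 1; l=5 → 1; l=6 → 1.
Orbitals: 1 + 1 + 1 + 1 = 4. Each orbital carries two spin states, so 4 × 2 = 8 states.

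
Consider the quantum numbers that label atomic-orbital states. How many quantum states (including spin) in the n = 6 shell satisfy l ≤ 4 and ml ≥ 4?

The (l, ml) pairs meeting l ≤ 4 and ml ≥ 4 give: l=4 → 1.
Orbitals: 1. Each orbital carries two spin states, so 1 × 2 = 2 states.

2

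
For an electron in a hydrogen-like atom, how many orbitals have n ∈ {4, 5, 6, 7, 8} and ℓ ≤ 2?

45

Work shell by shell — for each n, count the (ℓ, m_ℓ) pairs that satisfy ℓ ≤ 2:
n=4 → 9; n=5 → 9; n=6 → 9; n=7 → 9; n=8 → 9.
Total orbitals: 9 + 9 + 9 + 9 + 9 = 45.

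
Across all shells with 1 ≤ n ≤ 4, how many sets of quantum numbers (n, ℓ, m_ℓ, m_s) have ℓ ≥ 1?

52

For each n in the range, tally the orbitals obeying ℓ ≥ 1:
n=2 → 3; n=3 → 8; n=4 → 15.
Orbitals: 3 + 8 + 15 = 26. Including both spin states (m_s = ±1/2) gives 2 × 26 = 52 states.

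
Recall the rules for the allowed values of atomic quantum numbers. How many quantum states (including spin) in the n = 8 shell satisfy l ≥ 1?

126

Contributions: l=1 → 3; l=2 → 5; l=3 → 7; l=4 → 9; l=5 → 11; l=6 → 13; l=7 → 15.
Orbitals: 3 + 5 + 7 + 9 + 11 + 13 + 15 = 63. Each orbital carries two spin states, so 63 × 2 = 126 states.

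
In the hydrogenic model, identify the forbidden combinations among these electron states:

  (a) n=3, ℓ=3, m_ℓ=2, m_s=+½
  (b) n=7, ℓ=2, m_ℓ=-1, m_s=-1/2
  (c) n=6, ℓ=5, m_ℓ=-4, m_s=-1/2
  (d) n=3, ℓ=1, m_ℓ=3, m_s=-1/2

(a) has ℓ = 3 ≥ n = 3, violating 0 ≤ ℓ ≤ n−1.
(d) has |m_ℓ| = 3 > ℓ = 1, violating −ℓ ≤ m_ℓ ≤ ℓ.
The remaining sets (b), (c) satisfy all four rules.

(a) and (d)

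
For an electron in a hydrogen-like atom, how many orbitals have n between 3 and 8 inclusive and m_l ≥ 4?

20

Count contributing orbitals for each principal shell:
n=5 → 1; n=6 → 3; n=7 → 6; n=8 → 10.
Total orbitals: 1 + 3 + 6 + 10 = 20.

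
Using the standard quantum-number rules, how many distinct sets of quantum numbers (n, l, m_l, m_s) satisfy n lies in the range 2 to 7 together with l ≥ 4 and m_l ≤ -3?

32

Treat each shell separately and count matching orbitals:
n=5 → 2; n=6 → 5; n=7 → 9.
Orbitals: 2 + 5 + 9 = 16. Including both spin states (m_s = ±1/2) gives 2 × 16 = 32 states.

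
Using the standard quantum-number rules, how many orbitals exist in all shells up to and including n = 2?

Total orbitals = 1² + 2² = 5.

5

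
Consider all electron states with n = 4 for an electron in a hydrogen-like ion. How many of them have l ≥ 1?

30

Per l-value: l=1 → 3; l=2 → 5; l=3 → 7.
Orbitals: 3 + 5 + 7 = 15. Each orbital carries two spin states, so 15 × 2 = 30 states.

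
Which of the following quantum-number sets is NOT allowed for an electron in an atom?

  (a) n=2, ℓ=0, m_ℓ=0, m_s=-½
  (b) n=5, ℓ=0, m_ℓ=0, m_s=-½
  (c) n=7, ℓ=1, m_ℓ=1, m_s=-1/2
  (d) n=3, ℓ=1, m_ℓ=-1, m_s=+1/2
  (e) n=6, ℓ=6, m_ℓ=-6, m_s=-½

(e) has ℓ = 6 ≥ n = 6, violating 0 ≤ ℓ ≤ n−1.
The remaining sets (a), (b), (c), (d) satisfy all four rules.

(e)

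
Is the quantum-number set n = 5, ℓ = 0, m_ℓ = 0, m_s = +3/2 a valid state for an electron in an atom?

The spin quantum number for an electron can only be m_s = +1/2 or −1/2; m_s = +3/2 is not one of those.

Invalid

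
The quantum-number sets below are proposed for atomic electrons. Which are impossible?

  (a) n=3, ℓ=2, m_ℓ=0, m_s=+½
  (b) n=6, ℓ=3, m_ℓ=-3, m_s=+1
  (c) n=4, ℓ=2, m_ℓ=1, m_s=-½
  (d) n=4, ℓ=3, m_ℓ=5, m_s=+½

(b) has m_s = +1, but an electron's spin must be ±1/2.
(d) has |m_ℓ| = 5 > ℓ = 3, violating −ℓ ≤ m_ℓ ≤ ℓ.
The remaining sets (a), (c) satisfy all four rules.

(b) and (d)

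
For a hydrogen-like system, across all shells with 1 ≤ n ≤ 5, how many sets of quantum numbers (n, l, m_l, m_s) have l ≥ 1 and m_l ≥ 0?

60

For each n in the range, tally the orbitals obeying l ≥ 1 and m_l ≥ 0:
n=2 → 2; n=3 → 5; n=4 → 9; n=5 → 14.
Orbitals: 2 + 5 + 9 + 14 = 30. Including both spin states (m_s = ±1/2) gives 2 × 30 = 60 states.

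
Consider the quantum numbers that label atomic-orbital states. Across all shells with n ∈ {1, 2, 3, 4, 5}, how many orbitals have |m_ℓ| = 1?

20

Treat each shell separately and count matching orbitals:
n=2 → 2; n=3 → 4; n=4 → 6; n=5 → 8.
Total orbitals: 2 + 4 + 6 + 8 = 20.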